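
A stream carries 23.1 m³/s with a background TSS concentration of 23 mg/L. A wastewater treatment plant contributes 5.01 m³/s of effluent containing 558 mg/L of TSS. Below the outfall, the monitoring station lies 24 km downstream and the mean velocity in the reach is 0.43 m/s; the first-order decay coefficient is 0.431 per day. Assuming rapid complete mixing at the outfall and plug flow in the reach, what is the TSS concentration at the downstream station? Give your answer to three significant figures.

89.6 mg/L

Mass balance: C = (23.10·23.00 + 5.010·558.0) / 28.11 = 3327/28.11 = 118.4 mg/L.
Travel time t = 24·1000 / 0.43 = 55810 s = 15.50 h.
First-order decay: C = 118.4·exp(−k·t) = 118.4·0.7570 = 89.59 mg/L.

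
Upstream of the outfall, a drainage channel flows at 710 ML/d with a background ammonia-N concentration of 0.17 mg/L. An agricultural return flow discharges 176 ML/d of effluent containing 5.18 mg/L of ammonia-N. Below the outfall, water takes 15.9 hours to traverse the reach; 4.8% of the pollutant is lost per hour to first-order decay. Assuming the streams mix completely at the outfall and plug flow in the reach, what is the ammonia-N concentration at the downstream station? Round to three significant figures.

After mixing, C = (710.0·0.1700 + 176.0·5.180) / 886.0 = 1032/886.0 = 1.165 mg/L.
4.8%/h lost → k = −ln(1 − 0.048) = 0.04919 h⁻¹.
After decay, C = 1.165 × e^(−kt) = 1.165 × 0.4574 = 0.5330 mg/L.

0.533 mg/L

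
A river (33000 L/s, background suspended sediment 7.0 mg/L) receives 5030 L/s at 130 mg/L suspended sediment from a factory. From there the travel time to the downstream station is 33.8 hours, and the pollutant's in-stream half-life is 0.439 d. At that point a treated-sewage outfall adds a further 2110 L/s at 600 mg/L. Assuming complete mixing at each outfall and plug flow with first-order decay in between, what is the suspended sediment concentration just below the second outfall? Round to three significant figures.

33.9 mg/L

Flow-weighted average: C = (33000·7.000 + 5030·130.0) / 38030 = 884900/38030 = 23.27 mg/L; combined flow 38030 L/s.
Half-life 0.439 d → k = ln 2 / 0.439 = 1.579 d⁻¹.
First-order decay: C = 23.27·exp(−k·t) = 23.27·0.1082 = 2.518 mg/L.
At the second outfall, C = (38030·2.518 + 2110·600.0) / (38030 + 2110) = 33.93 mg/L.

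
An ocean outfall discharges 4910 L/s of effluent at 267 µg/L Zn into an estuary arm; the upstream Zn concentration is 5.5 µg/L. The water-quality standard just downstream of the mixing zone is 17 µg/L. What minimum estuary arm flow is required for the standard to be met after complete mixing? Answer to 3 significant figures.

107000 L/s

Set C_mix = 17: (Q·5.500 + 4910·267.0) / (Q + 4910) = 17
→ Q = 4910·(267.0 − 17)/(17 − 5.500) = 106700 L/s.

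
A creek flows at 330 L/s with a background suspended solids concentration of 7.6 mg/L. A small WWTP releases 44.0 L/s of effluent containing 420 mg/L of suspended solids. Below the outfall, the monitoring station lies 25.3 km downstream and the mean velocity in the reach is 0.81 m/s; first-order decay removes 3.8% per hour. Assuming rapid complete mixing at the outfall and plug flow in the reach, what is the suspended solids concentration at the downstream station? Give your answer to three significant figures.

Flow-weighted average: C = (330.0·7.600 + 44.00·420.0) / 374.0 = 20990/374.0 = 56.12 mg/L.
Travel time t = 25.3·1000 / 0.81 = 31230 s = 8.676 h.
3.8%/h lost → k = −ln(1 − 0.038) = 0.03874 h⁻¹.
After decay, C = 56.12 × e^(−kt) = 56.12 × 0.7145 = 40.10 mg/L.

40.1 mg/L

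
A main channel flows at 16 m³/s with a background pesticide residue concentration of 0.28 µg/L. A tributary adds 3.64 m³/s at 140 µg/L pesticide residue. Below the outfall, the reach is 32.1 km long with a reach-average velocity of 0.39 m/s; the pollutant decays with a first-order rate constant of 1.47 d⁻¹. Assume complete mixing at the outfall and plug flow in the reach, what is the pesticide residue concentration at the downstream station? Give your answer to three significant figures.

6.45 µg/L

After mixing, C = (16.00·0.2800 + 3.640·140.0) / 19.64 = 514.1/19.64 = 26.18 µg/L.
Travel time t = 32.1·1000 / 0.39 = 82310 s = 22.86 h.
Applying C = C₀e^(−kt): 26.18 × 0.2465 = 6.452 µg/L.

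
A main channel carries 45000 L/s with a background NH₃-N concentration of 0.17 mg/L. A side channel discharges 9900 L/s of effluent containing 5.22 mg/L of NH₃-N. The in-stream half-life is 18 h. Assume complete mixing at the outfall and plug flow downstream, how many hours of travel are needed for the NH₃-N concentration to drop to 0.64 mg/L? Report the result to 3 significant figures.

13.6 h

After mixing, C = (45000·0.1700 + 9900·5.220) / 54900 = 59330/54900 = 1.081 mg/L.
Half-life 18 h → k = ln 2 / 18 = 0.03851 h⁻¹ = 0.9242 d⁻¹.
1.081·exp(−k·t) = 0.64 → t = ln(1.081/0.64)/k = 48970 s = 13.60 h.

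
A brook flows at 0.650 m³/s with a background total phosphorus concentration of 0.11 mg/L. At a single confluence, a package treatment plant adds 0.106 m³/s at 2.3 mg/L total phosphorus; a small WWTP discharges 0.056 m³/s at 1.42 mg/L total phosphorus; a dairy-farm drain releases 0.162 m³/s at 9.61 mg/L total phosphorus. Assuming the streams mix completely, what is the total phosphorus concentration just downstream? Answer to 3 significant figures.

2.00 mg/L

Conservation of mass: C = (0.6500·0.1100 + 0.1060·2.300 + 0.05600·1.420 + 0.1620·9.610) / 0.9740 = 1.952/0.9740 = 2.004 mg/L.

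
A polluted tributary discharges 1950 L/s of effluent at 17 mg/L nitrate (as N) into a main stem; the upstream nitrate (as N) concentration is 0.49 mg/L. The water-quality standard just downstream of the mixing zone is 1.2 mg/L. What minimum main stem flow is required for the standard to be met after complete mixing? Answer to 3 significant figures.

43400 L/s

Set C_mix = 1.2: (Q·0.4900 + 1950·17.00) / (Q + 1950) = 1.2
→ Q = 1950·(17.00 − 1.2)/(1.2 − 0.4900) = 43390 L/s.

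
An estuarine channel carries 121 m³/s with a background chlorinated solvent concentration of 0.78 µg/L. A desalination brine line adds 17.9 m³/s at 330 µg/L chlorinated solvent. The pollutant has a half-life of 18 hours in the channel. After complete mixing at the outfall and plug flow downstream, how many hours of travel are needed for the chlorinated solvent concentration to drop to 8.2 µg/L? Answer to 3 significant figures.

After mixing, C = (121.0·0.7800 + 17.90·330.0) / 138.9 = 6001/138.9 = 43.21 µg/L.
Half-life 18 h → k = ln 2 / 18 = 0.03851 h⁻¹ = 0.9242 d⁻¹.
43.21·exp(−k·t) = 8.2 → t = ln(43.21/8.2)/k = 155400 s = 43.16 h.

43.2 h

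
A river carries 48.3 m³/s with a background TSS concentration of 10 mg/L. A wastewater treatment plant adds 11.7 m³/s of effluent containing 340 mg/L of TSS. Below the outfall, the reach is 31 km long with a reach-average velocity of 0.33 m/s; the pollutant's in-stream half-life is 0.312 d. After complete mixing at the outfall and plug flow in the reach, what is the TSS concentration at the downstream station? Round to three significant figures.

Mass balance: C = (48.30·10.00 + 11.70·340.0) / 60.00 = 4461/60.00 = 74.35 mg/L.
Travel time t = 31·1000 / 0.33 = 93940 s = 26.09 h.
Half-life 0.312 d → k = ln 2 / 0.312 = 2.222 d⁻¹.
First-order decay: C = 74.35·exp(−k·t) = 74.35·0.08932 = 6.641 mg/L.

6.64 mg/L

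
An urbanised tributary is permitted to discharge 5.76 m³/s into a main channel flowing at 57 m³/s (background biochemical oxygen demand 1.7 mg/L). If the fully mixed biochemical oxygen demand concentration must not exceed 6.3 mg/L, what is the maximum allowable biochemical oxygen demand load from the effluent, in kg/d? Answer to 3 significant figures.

Mass balance at the limit: 57.00·1.700 + 5.760·Cₑ = 62.76·6.3 → Cₑ = 51.82 mg/L.
Load = 5.760 m³/s × 51.82 g/m³ × 86 400 s/d = 25790 kg/d.

25800 kg/d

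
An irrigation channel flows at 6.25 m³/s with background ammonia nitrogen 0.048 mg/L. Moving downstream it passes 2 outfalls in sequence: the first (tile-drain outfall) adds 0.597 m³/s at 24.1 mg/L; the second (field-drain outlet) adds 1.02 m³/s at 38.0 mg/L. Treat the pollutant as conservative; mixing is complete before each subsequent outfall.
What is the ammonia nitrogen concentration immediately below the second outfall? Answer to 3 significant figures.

Outfall 1: combined Q = 6.847 m³/s; C = (6.250·0.04800 + 0.5970·24.10)/6.847 = 2.145 mg/L.
Outfall 2: combined Q = 7.867 m³/s; C = (6.847·2.145 + 1.020·38.00)/7.867 = 6.794 mg/L.

6.79 mg/L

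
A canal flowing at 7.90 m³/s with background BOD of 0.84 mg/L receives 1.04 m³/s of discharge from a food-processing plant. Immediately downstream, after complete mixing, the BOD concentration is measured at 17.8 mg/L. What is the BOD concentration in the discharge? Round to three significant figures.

Mass balance: 7.900·0.8400 + 1.040·Cₑ = 8.940·17.80
→ Cₑ = (8.940·17.80 − 7.900·0.8400) / 1.040 = 146.6 mg/L.

147 mg/L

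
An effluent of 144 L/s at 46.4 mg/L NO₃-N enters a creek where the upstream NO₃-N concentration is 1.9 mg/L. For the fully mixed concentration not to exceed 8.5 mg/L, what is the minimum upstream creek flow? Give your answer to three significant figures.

827 L/s

Set C_mix = 8.5: (Q·1.900 + 144.0·46.40) / (Q + 144.0) = 8.5
→ Q = 144.0·(46.40 − 8.5)/(8.5 − 1.900) = 826.9 L/s.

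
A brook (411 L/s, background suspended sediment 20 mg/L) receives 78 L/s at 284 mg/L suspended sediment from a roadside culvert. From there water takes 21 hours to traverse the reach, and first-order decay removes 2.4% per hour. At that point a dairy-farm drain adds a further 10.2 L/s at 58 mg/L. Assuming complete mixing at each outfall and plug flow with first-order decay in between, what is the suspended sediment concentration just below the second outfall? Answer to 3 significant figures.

Mass balance: C = (411.0·20.00 + 78.00·284.0) / 489.0 = 30370/489.0 = 62.11 mg/L; combined flow 489.0 L/s.
2.4%/h lost → k = −ln(1 − 0.024) = 0.02429 h⁻¹.
First-order decay: C = 62.11·exp(−k·t) = 62.11·0.6004 = 37.29 mg/L.
Second outfall: C = (489.0·37.29 + 10.20·58.00)/499.2 = 37.71 mg/L.

37.7 mg/L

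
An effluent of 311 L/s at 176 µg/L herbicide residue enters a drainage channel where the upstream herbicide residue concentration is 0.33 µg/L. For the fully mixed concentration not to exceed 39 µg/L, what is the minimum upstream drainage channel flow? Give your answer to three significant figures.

1100 L/s

Set C_mix = 39: (Q·0.3300 + 311.0·176.0) / (Q + 311.0) = 39
→ Q = 311.0·(176.0 − 39)/(39 − 0.3300) = 1102 L/s.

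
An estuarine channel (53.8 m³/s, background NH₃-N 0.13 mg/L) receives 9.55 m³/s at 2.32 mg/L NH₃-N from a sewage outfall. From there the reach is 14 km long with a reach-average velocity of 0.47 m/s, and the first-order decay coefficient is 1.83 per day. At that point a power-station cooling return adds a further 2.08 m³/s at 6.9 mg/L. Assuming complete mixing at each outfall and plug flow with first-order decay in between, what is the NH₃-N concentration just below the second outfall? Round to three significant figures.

Flow-weighted average: C = (53.80·0.1300 + 9.550·2.320) / 63.35 = 29.15/63.35 = 0.4601 mg/L; combined flow 63.35 m³/s.
Travel time t = 14·1000 / 0.47 = 29790 s = 8.274 h.
Decay over the reach: 0.4601·exp(−kt) = 0.4601·0.5321 = 0.2448 mg/L.
Second outfall: C = (63.35·0.2448 + 2.080·6.900)/65.43 = 0.4564 mg/L.

0.456 mg/L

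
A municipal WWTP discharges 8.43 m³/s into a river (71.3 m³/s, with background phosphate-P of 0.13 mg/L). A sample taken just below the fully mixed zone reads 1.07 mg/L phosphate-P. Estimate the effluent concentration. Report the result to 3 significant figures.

9.02 mg/L

Mass balance: 71.30·0.1300 + 8.430·Cₑ = 79.73·1.070
→ Cₑ = (79.73·1.070 − 71.30·0.1300) / 8.430 = 9.020 mg/L.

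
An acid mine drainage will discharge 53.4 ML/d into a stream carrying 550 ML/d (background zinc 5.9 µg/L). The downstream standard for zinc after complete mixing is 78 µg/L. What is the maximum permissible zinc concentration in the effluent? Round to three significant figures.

821 µg/L

At the limit, (Qr·Cr + Qe·Cₑ)/(Qr + Qe) = 78:
Cₑ = (603.4·78 − 550.0·5.900) / 53.40 = 820.6 µg/L.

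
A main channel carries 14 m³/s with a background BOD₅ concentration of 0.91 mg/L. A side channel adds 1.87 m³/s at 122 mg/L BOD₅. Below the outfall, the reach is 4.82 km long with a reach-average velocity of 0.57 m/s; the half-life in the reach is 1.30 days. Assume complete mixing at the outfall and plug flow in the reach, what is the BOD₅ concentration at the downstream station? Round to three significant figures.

14.4 mg/L

After mixing, C = (14.00·0.9100 + 1.870·122.0) / 15.87 = 240.9/15.87 = 15.18 mg/L.
Travel time t = 4.82·1000 / 0.57 = 8456 s = 2.349 h.
Half-life 1.30 d → k = ln 2 / 1.30 = 0.5332 d⁻¹.
Decay over the reach: 15.18·exp(−kt) = 15.18·0.9492 = 14.41 mg/L.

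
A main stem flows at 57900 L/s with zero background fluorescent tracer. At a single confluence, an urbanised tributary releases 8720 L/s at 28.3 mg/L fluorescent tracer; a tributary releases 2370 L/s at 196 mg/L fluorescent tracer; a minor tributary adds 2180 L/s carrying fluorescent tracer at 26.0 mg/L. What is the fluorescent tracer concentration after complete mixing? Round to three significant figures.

10.8 mg/L

Mass balance: C = (57900·0 + 8720·28.30 + 2370·196.0 + 2180·26.00) / 71170 = 768000/71170 = 10.79 mg/L.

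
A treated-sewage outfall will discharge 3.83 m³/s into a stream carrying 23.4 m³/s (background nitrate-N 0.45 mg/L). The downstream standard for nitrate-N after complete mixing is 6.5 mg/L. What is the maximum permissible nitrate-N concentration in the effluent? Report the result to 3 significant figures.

At the limit, (Qr·Cr + Qe·Cₑ)/(Qr + Qe) = 6.5:
Cₑ = (27.23·6.5 − 23.40·0.4500) / 3.830 = 43.46 mg/L.

43.5 mg/L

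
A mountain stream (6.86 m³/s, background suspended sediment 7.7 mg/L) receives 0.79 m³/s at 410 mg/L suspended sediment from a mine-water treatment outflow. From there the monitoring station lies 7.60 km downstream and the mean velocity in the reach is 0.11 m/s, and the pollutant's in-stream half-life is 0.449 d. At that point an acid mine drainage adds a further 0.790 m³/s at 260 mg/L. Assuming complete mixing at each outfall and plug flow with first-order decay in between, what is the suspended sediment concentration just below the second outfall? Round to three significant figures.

Flow-weighted average: C = (6.860·7.700 + 0.7900·410.0) / 7.650 = 376.7/7.650 = 49.24 mg/L; combined flow 7.650 m³/s.
Travel time t = 7.60·1000 / 0.11 = 69090 s = 19.19 h.
Half-life 0.449 d → k = ln 2 / 0.449 = 1.544 d⁻¹.
After decay, C = 49.24 × e^(−kt) = 49.24 × 0.2910 = 14.33 mg/L.
Second outfall: C = (7.650·14.33 + 0.7900·260.0)/8.440 = 37.32 mg/L.

37.3 mg/L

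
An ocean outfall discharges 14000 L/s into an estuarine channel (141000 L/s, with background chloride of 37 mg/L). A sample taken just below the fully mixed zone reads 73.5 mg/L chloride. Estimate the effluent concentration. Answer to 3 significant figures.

441 mg/L

Mass balance: 141000·37.00 + 14000·Cₑ = 155000·73.50
→ Cₑ = (155000·73.50 − 141000·37.00) / 14000 = 441.1 mg/L.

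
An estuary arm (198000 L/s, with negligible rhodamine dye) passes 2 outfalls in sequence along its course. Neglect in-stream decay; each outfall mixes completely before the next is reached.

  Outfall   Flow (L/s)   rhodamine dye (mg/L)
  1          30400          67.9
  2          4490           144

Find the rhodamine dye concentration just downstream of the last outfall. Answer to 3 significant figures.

11.6 mg/L

Below outfall 1: Q → 228400 L/s, C = (198000·0 + 30400·67.90)/228400 = 9.037 mg/L.
Below outfall 2: Q → 232900 L/s, C = (228400·9.037 + 4490·144.0)/232900 = 11.64 mg/L.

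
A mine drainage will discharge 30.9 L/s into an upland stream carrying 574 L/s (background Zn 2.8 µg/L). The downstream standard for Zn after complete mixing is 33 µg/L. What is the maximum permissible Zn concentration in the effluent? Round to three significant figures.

594 µg/L

At the limit, (Qr·Cr + Qe·Cₑ)/(Qr + Qe) = 33:
Cₑ = (604.9·33 − 574.0·2.800) / 30.90 = 594.0 µg/L.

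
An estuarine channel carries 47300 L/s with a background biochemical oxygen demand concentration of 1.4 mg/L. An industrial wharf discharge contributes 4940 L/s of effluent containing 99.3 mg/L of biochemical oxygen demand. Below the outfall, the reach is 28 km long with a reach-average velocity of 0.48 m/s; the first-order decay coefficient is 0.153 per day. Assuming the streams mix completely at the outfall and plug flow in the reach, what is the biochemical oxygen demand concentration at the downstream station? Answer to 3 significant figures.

Conservation of mass: C = (47300·1.400 + 4940·99.30) / 52240 = 556800/52240 = 10.66 mg/L.
Travel time t = 28·1000 / 0.48 = 58330 s = 16.20 h.
First-order decay: C = 10.66·exp(−k·t) = 10.66·0.9019 = 9.612 mg/L.

9.61 mg/L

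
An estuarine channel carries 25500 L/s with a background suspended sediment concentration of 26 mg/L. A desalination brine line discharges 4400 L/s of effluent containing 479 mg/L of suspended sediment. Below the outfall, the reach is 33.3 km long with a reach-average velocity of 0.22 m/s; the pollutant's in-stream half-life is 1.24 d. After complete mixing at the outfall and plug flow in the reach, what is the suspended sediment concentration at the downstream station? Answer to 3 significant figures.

After mixing, C = (25500·26.00 + 4400·479.0) / 29900 = 2771000/29900 = 92.66 mg/L.
Travel time t = 33.3·1000 / 0.22 = 151400 s = 42.05 h.
Half-life 1.24 d → k = ln 2 / 1.24 = 0.5590 d⁻¹.
Applying C = C₀e^(−kt): 92.66 × 0.3756 = 34.80 mg/L.

34.8 mg/L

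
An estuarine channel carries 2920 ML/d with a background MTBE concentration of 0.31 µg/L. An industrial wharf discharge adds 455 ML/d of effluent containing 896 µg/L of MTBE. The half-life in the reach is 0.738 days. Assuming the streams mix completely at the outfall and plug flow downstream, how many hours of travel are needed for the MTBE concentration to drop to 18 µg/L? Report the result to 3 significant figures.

48.7 h

Flow-weighted average: C = (2920·0.3100 + 455.0·896.0) / 3375 = 408600/3375 = 121.1 µg/L.
Half-life 0.738 d → k = ln 2 / 0.738 = 0.9392 d⁻¹.
121.1·exp(−k·t) = 18 → t = ln(121.1/18)/k = 175300 s = 48.70 h.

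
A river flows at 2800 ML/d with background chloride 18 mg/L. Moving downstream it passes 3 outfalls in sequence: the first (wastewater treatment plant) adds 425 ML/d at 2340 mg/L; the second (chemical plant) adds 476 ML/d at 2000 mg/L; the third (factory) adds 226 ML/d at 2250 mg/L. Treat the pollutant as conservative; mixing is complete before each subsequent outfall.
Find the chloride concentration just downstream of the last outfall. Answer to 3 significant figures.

After outfall 1: Q = 2800 + 425.0 = 3225 ML/d; C = (2800·18.00 + 425.0·2340)/3225 = 324.0 mg/L.
After outfall 2: Q = 3225 + 476.0 = 3701 ML/d; C = (3225·324.0 + 476.0·2000)/3701 = 539.6 mg/L.
After outfall 3: Q = 3701 + 226.0 = 3927 ML/d; C = (3701·539.6 + 226.0·2250)/3927 = 638.0 mg/L.

638 mg/L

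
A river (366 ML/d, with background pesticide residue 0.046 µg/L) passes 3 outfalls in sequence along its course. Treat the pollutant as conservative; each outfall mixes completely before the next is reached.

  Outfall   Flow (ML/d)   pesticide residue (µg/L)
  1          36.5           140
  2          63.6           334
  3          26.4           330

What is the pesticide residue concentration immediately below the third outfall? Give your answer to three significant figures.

Outfall 1: combined Q = 402.5 ML/d; C = (366.0·0.04600 + 36.50·140.0)/402.5 = 12.74 µg/L.
Outfall 2: combined Q = 466.1 ML/d; C = (402.5·12.74 + 63.60·334.0)/466.1 = 56.57 µg/L.
Outfall 3: combined Q = 492.5 ML/d; C = (466.1·56.57 + 26.40·330.0)/492.5 = 71.23 µg/L.

71.2 µg/L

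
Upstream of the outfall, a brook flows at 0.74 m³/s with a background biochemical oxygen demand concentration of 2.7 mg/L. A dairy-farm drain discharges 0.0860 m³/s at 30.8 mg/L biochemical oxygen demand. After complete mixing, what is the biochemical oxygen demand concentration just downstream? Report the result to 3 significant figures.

Conservation of mass: C = (0.7400·2.700 + 0.08600·30.80) / 0.8260 = 4.647/0.8260 = 5.626 mg/L.

5.63 mg/L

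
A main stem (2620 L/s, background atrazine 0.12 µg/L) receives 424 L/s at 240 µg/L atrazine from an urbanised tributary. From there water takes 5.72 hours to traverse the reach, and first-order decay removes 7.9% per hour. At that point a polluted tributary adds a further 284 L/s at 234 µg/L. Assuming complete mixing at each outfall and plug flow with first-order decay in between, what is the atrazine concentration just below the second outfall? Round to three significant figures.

39.1 µg/L

Conservation of mass: C = (2620·0.1200 + 424.0·240.0) / 3044 = 102100/3044 = 33.53 µg/L; combined flow 3044 L/s.
7.9%/h lost → k = −ln(1 − 0.079) = 0.08230 h⁻¹.
Decay over the reach: 33.53·exp(−kt) = 33.53·0.6245 = 20.94 µg/L.
At the second outfall, C = (3044·20.94 + 284.0·234.0) / (3044 + 284.0) = 39.12 µg/L.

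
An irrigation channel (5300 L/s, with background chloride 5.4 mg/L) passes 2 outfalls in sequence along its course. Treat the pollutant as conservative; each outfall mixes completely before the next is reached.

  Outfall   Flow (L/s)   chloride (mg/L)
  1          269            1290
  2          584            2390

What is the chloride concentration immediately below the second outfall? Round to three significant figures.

288 mg/L

Outfall 1: combined Q = 5569 L/s; C = (5300·5.400 + 269.0·1290)/5569 = 67.45 mg/L.
Outfall 2: combined Q = 6153 L/s; C = (5569·67.45 + 584.0·2390)/6153 = 287.9 mg/L.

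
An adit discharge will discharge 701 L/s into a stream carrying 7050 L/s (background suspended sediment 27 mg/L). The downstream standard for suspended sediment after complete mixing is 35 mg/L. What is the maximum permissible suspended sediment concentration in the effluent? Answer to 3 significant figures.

At the limit, (Qr·Cr + Qe·Cₑ)/(Qr + Qe) = 35:
Cₑ = (7751·35 − 7050·27.00) / 701.0 = 115.5 mg/L.

115 mg/L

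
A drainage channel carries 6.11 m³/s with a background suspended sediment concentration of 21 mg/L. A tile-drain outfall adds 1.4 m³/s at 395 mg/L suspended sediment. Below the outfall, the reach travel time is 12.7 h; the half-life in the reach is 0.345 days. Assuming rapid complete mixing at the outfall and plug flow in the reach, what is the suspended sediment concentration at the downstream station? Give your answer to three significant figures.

31.3 mg/L

Flow-weighted average: C = (6.110·21.00 + 1.400·395.0) / 7.510 = 681.3/7.510 = 90.72 mg/L.
Half-life 0.345 d → k = ln 2 / 0.345 = 2.009 d⁻¹.
First-order decay: C = 90.72·exp(−k·t) = 90.72·0.3454 = 31.33 mg/L.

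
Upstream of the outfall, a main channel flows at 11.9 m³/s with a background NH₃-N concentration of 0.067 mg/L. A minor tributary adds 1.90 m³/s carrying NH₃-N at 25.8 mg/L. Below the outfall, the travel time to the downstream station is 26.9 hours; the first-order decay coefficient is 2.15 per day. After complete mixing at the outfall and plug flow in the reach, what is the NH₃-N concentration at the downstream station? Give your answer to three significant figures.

0.324 mg/L

Mass balance: C = (11.90·0.06700 + 1.900·25.80) / 13.80 = 49.82/13.80 = 3.610 mg/L.
Applying C = C₀e^(−kt): 3.610 × 0.08983 = 0.3243 mg/L.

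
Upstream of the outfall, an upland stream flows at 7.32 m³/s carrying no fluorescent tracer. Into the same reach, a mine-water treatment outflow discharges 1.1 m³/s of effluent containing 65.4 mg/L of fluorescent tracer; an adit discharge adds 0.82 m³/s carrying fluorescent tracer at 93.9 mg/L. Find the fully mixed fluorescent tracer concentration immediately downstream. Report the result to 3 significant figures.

Conservation of mass: C = (7.320·0 + 1.100·65.40 + 0.8200·93.90) / 9.240 = 148.9/9.240 = 16.12 mg/L.

16.1 mg/L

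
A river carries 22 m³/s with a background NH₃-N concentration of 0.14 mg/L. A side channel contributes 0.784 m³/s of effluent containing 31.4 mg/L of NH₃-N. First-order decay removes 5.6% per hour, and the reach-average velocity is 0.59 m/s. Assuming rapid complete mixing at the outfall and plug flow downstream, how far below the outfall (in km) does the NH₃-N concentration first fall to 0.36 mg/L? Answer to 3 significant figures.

44.9 km

After mixing, C = (22.00·0.1400 + 0.7840·31.40) / 22.78 = 27.70/22.78 = 1.216 mg/L.
5.6%/h lost → k = −ln(1 − 0.056) = 0.05763 h⁻¹.
Set 1.216·exp(−k·t) = 0.36 → t = ln(1.216/0.36)/k = 76020 s = 21.12 h.
Distance = v·t = 0.59·76020 = 44850 m = 44.85 km.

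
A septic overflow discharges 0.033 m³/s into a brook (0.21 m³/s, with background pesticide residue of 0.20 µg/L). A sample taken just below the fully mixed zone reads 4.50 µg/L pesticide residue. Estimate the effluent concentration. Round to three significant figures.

31.9 µg/L

Mass balance: 0.2100·0.2000 + 0.03300·Cₑ = 0.2430·4.500
→ Cₑ = (0.2430·4.500 − 0.2100·0.2000) / 0.03300 = 31.86 µg/L.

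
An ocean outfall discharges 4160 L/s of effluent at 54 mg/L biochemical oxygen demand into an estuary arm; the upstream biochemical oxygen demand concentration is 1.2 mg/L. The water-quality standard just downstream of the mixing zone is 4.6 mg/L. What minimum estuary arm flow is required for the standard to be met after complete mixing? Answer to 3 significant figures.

Set C_mix = 4.6: (Q·1.200 + 4160·54.00) / (Q + 4160) = 4.6
→ Q = 4160·(54.00 − 4.6)/(4.6 − 1.200) = 60440 L/s.

60400 L/s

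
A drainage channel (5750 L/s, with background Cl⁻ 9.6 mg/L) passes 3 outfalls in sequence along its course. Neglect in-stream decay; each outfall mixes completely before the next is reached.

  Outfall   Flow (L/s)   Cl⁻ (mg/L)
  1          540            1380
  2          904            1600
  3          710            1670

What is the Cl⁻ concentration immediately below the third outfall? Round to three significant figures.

After outfall 1: Q = 5750 + 540.0 = 6290 L/s; C = (5750·9.600 + 540.0·1380)/6290 = 127.2 mg/L.
After outfall 2: Q = 6290 + 904.0 = 7194 L/s; C = (6290·127.2 + 904.0·1600)/7194 = 312.3 mg/L.
After outfall 3: Q = 7194 + 710.0 = 7904 L/s; C = (7194·312.3 + 710.0·1670)/7904 = 434.3 mg/L.

434 mg/L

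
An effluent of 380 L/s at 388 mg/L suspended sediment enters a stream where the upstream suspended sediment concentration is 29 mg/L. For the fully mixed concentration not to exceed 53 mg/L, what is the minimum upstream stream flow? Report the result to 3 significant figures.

5300 L/s

Set C_mix = 53: (Q·29.00 + 380.0·388.0) / (Q + 380.0) = 53
→ Q = 380.0·(388.0 − 53)/(53 − 29.00) = 5304 L/s.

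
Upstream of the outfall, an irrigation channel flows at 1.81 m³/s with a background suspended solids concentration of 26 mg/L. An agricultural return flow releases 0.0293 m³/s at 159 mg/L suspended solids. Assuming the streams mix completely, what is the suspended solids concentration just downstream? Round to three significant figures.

Mass balance: C = (1.810·26.00 + 0.02930·159.0) / 1.839 = 51.72/1.839 = 28.12 mg/L.

28.1 mg/L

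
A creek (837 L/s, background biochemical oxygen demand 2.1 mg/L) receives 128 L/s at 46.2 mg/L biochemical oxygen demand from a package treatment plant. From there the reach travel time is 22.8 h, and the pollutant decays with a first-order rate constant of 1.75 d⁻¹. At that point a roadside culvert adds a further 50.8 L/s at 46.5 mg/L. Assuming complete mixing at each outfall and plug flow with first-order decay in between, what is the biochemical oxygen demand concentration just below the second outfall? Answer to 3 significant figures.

3.76 mg/L

Flow-weighted average: C = (837.0·2.100 + 128.0·46.20) / 965.0 = 7671/965.0 = 7.950 mg/L; combined flow 965.0 L/s.
After decay, C = 7.950 × e^(−kt) = 7.950 × 0.1897 = 1.508 mg/L.
Second outfall: C = (965.0·1.508 + 50.80·46.50)/1016 = 3.758 mg/L.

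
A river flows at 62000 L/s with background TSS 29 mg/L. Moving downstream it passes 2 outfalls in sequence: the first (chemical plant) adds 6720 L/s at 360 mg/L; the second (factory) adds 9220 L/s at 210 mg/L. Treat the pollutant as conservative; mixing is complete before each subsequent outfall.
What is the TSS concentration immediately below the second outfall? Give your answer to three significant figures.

Below outfall 1: Q → 68720 L/s, C = (62000·29.00 + 6720·360.0)/68720 = 61.37 mg/L.
Below outfall 2: Q → 77940 L/s, C = (68720·61.37 + 9220·210.0)/77940 = 78.95 mg/L.

79.0 mg/L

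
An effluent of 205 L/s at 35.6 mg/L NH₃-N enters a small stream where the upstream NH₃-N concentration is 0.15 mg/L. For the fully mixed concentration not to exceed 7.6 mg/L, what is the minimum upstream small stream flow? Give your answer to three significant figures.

770 L/s

Set C_mix = 7.6: (Q·0.1500 + 205.0·35.60) / (Q + 205.0) = 7.6
→ Q = 205.0·(35.60 − 7.6)/(7.6 − 0.1500) = 770.5 L/s.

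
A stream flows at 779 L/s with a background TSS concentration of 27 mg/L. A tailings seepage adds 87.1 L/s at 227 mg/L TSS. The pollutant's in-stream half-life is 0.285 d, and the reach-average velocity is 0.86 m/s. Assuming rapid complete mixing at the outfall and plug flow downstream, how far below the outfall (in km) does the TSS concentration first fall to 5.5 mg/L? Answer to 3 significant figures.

After mixing, C = (779.0·27.00 + 87.10·227.0) / 866.1 = 40800/866.1 = 47.11 mg/L.
Half-life 0.285 d → k = ln 2 / 0.285 = 2.432 d⁻¹.
Set 47.11·exp(−k·t) = 5.5 → t = ln(47.11/5.5)/k = 76300 s = 21.19 h.
Distance = v·t = 0.86·76300 = 65620 m = 65.62 km.

65.6 km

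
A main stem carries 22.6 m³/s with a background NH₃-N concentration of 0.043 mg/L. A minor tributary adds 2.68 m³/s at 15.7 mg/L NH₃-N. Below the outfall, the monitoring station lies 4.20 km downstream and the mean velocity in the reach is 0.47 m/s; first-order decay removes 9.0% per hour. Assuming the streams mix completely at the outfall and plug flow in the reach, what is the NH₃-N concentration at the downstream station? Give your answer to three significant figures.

1.35 mg/L

After mixing, C = (22.60·0.04300 + 2.680·15.70) / 25.28 = 43.05/25.28 = 1.703 mg/L.
Travel time t = 4.20·1000 / 0.47 = 8936 s = 2.482 h.
9.0%/h lost → k = −ln(1 − 0.09) = 0.09431 h⁻¹.
First-order decay: C = 1.703·exp(−k·t) = 1.703·0.7913 = 1.347 mg/L.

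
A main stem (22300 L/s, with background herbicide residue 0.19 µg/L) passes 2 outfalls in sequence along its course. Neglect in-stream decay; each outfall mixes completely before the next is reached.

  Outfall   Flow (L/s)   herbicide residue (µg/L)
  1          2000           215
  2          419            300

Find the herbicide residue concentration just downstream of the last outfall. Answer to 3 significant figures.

22.7 µg/L

After outfall 1: Q = 22300 + 2000 = 24300 L/s; C = (22300·0.1900 + 2000·215.0)/24300 = 17.87 µg/L.
After outfall 2: Q = 24300 + 419.0 = 24720 L/s; C = (24300·17.87 + 419.0·300.0)/24720 = 22.65 µg/L.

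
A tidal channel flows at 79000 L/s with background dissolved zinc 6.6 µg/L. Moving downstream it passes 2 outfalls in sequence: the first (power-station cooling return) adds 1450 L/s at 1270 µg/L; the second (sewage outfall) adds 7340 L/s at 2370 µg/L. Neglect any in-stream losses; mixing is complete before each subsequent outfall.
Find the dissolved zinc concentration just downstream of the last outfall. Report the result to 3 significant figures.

225 µg/L

Outfall 1: combined Q = 80450 L/s; C = (79000·6.600 + 1450·1270)/80450 = 29.37 µg/L.
Outfall 2: combined Q = 87790 L/s; C = (80450·29.37 + 7340·2370)/87790 = 225.1 µg/L.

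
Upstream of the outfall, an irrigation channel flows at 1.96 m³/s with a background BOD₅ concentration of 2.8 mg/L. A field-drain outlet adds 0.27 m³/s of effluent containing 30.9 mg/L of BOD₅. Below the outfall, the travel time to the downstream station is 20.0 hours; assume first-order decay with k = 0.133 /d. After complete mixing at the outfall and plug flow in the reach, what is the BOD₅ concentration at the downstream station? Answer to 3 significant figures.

5.55 mg/L

Mixed concentration C = ΣQC/ΣQ = (1.960·2.800 + 0.2700·30.90) / 2.230 = 13.83/2.230 = 6.202 mg/L.
Decay over the reach: 6.202·exp(−kt) = 6.202·0.8951 = 5.552 mg/L.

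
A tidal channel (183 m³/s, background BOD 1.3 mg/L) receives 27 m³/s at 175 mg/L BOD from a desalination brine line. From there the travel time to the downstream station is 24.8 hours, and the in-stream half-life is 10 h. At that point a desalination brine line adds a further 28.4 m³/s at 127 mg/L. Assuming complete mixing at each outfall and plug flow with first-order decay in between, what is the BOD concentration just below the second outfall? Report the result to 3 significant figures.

18.9 mg/L

Mass balance: C = (183.0·1.300 + 27.00·175.0) / 210.0 = 4963/210.0 = 23.63 mg/L; combined flow 210.0 m³/s.
Half-life 10 h → k = ln 2 / 10 = 0.06931 h⁻¹ = 1.664 d⁻¹.
First-order decay: C = 23.63·exp(−k·t) = 23.63·0.1792 = 4.236 mg/L.
At the second outfall, C = (210.0·4.236 + 28.40·127.0) / (210.0 + 28.40) = 18.86 mg/L.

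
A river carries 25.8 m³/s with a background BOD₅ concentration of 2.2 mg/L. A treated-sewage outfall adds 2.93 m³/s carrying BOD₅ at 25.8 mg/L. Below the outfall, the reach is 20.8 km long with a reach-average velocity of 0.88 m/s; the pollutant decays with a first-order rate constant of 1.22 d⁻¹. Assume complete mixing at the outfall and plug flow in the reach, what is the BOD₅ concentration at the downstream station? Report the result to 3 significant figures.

3.30 mg/L

Mixed concentration C = ΣQC/ΣQ = (25.80·2.200 + 2.930·25.80) / 28.73 = 132.4/28.73 = 4.607 mg/L.
Travel time t = 20.8·1000 / 0.88 = 23640 s = 6.566 h.
After decay, C = 4.607 × e^(−kt) = 4.607 × 0.7162 = 3.300 mg/L.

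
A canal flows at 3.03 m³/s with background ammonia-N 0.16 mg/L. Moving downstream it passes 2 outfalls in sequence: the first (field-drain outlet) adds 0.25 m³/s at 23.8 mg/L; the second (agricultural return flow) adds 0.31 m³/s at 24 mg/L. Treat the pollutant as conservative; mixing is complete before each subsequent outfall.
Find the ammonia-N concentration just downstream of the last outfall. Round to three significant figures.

After outfall 1: Q = 3.030 + 0.2500 = 3.280 m³/s; C = (3.030·0.1600 + 0.2500·23.80)/3.280 = 1.962 mg/L.
After outfall 2: Q = 3.280 + 0.3100 = 3.590 m³/s; C = (3.280·1.962 + 0.3100·24.00)/3.590 = 3.865 mg/L.

3.86 mg/L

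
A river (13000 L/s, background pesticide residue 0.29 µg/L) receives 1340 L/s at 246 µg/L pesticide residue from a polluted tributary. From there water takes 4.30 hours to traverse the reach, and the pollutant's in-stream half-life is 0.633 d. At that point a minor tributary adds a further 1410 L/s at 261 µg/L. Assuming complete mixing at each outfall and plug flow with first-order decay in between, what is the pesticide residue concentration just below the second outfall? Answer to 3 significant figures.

40.8 µg/L

Mixed concentration C = ΣQC/ΣQ = (13000·0.2900 + 1340·246.0) / 14340 = 333400/14340 = 23.25 µg/L; combined flow 14340 L/s.
Half-life 0.633 d → k = ln 2 / 0.633 = 1.095 d⁻¹.
Applying C = C₀e^(−kt): 23.25 × 0.8219 = 19.11 µg/L.
Second outfall: C = (14340·19.11 + 1410·261.0)/15750 = 40.76 µg/L.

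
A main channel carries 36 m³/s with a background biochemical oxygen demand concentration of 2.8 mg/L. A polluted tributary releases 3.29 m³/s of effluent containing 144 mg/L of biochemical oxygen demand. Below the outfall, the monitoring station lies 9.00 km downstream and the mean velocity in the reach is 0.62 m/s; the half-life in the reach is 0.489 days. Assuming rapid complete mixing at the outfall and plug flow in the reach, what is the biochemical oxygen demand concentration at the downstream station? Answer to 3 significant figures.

11.5 mg/L

After mixing, C = (36.00·2.800 + 3.290·144.0) / 39.29 = 574.6/39.29 = 14.62 mg/L.
Travel time t = 9.00·1000 / 0.62 = 14520 s = 4.032 h.
Half-life 0.489 d → k = ln 2 / 0.489 = 1.417 d⁻¹.
After decay, C = 14.62 × e^(−kt) = 14.62 × 0.7881 = 11.52 mg/L.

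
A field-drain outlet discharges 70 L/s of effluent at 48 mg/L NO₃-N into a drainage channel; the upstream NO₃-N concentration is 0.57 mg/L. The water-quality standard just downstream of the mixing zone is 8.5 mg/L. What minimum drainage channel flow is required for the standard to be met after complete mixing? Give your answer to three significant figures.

349 L/s

Set C_mix = 8.5: (Q·0.5700 + 70.00·48.00) / (Q + 70.00) = 8.5
→ Q = 70.00·(48.00 − 8.5)/(8.5 − 0.5700) = 348.7 L/s.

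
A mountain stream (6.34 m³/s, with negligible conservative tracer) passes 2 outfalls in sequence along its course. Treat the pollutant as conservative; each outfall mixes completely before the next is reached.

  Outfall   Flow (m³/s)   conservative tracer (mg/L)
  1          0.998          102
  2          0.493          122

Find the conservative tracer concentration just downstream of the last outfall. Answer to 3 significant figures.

Below outfall 1: Q → 7.338 m³/s, C = (6.340·0 + 0.9980·102.0)/7.338 = 13.87 mg/L.
Below outfall 2: Q → 7.831 m³/s, C = (7.338·13.87 + 0.4930·122.0)/7.831 = 20.68 mg/L.

20.7 mg/L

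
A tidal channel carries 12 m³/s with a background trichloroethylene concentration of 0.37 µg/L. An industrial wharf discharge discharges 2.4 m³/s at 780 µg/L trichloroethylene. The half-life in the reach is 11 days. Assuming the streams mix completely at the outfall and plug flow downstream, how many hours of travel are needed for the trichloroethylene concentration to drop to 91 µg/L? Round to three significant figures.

Mixed concentration C = ΣQC/ΣQ = (12.00·0.3700 + 2.400·780.0) / 14.40 = 1876/14.40 = 130.3 µg/L.
Half-life 11 d → k = ln 2 / 11 = 0.06301 d⁻¹.
130.3·exp(−k·t) = 91 → t = ln(130.3/91)/k = 492300 s = 136.7 h.

137 h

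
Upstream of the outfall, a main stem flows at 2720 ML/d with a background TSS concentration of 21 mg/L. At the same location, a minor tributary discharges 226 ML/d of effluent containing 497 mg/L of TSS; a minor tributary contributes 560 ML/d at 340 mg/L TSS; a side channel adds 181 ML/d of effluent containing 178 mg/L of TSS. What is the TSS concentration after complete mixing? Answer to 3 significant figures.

After mixing, C = (2720·21.00 + 226.0·497.0 + 560.0·340.0 + 181.0·178.0) / 3687 = 392100/3687 = 106.3 mg/L.

106 mg/L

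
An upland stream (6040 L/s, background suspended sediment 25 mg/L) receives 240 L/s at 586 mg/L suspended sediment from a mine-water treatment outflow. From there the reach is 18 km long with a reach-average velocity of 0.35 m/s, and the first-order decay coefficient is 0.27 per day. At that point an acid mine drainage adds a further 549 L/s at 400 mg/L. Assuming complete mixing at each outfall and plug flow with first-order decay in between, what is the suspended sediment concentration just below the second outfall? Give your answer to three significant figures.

Mass balance: C = (6040·25.00 + 240.0·586.0) / 6280 = 291600/6280 = 46.44 mg/L; combined flow 6280 L/s.
Travel time t = 18·1000 / 0.35 = 51430 s = 14.29 h.
After decay, C = 46.44 × e^(−kt) = 46.44 × 0.8515 = 39.54 mg/L.
Second outfall: C = (6280·39.54 + 549.0·400.0)/6829 = 68.52 mg/L.

68.5 mg/L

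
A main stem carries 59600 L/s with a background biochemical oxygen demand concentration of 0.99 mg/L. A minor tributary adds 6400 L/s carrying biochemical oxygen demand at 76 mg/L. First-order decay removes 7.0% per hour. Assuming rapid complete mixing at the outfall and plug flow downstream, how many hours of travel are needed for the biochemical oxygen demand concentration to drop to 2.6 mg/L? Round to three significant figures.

15.9 h

After mixing, C = (59600·0.9900 + 6400·76.00) / 66000 = 545400/66000 = 8.264 mg/L.
7.0%/h lost → k = −ln(1 − 0.07) = 0.07257 h⁻¹.
8.264·exp(−k·t) = 2.6 → t = ln(8.264/2.6)/k = 57360 s = 15.93 h.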